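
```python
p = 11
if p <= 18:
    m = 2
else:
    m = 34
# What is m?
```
Trace:
  p=11
  p=11, m=2

Final answer: 2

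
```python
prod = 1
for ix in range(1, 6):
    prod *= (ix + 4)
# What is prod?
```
Trace:
  prod=1
  prod=5, ix=1
  prod=30, ix=2
  prod=210, ix=3
  prod=1680, ix=4
  prod=15120, ix=5

Final answer: 15120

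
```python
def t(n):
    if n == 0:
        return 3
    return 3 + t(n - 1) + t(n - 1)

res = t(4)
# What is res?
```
Call trace (a repeated sub-call is expanded the first time; later identical calls just restate its return value):
t(n=4)
  t(n=3)
    t(n=2)
      t(n=1)
        t(n=0)
        -> return 3
        t(n=0)
        -> return 3
      -> return 9
      t(n=1) -> return 9  (same call as traced above)
    -> return 21
    t(n=2) -> return 21  (same call as traced above)
  -> return 45
  t(n=3) -> return 45  (same call as traced above)
-> return 93

Final answer: 93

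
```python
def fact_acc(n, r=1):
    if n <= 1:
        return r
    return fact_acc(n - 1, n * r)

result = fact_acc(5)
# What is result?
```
Call trace:
fact_acc(n=5, r=1)
  fact_acc(n=4, r=5)
    fact_acc(n=3, r=20)
      fact_acc(n=2, r=60)
        fact_acc(n=1, r=120)
        -> return 120
      -> return 120
    -> return 120
  -> return 120
-> return 120

Final answer: 120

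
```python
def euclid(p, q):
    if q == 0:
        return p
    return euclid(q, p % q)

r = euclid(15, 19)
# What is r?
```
Call trace:
euclid(p=15, q=19)
  euclid(p=19, q=15)
    euclid(p=15, q=4)
      euclid(p=4, q=3)
        euclid(p=3, q=1)
          euclid(p=1, q=0)
          -> return 1
        -> return 1
      -> return 1
    -> return 1
  -> return 1
-> return 1

Final answer: 1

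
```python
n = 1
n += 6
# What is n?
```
Trace:
  n=1
  n=7

Final answer: 7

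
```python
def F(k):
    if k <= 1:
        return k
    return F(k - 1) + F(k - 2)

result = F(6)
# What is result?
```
Call trace (a repeated sub-call is expanded the first time; later identical calls just restate its return value):
F(k=6)
  F(k=5)
    F(k=4)
      F(k=3)
        F(k=2)
          F(k=1)
          -> return 1
          F(k=0)
          -> return 0
        -> return 1
        F(k=1)
        -> return 1
      -> return 2
      F(k=2) -> return 1  (same call as traced above)
    -> return 3
    F(k=3) -> return 2  (same call as traced above)
  -> return 5
  F(k=4) -> return 3  (same call as traced above)
-> return 8

Final answer: 8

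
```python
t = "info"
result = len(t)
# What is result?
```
Trace:
  t='info'
  t='info', result=4

Final answer: 4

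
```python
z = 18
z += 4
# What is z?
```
Trace:
  z=18
  z=22

Final answer: 22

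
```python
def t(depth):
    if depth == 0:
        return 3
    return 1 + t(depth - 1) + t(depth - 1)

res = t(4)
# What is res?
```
Call trace (a repeated sub-call is expanded the first time; later identical calls just restate its return value):
t(depth=4)
  t(depth=3)
    t(depth=2)
      t(depth=1)
        t(depth=0)
        -> return 3
        t(depth=0)
        -> return 3
      -> return 7
      t(depth=1) -> return 7  (same call as traced above)
    -> return 15
    t(depth=2) -> return 15  (same call as traced above)
  -> return 31
  t(depth=3) -> return 31  (same call as traced above)
-> return 63

Final answer: 63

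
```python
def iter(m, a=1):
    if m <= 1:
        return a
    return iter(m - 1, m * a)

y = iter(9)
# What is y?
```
Call trace:
iter(m=9, a=1)
  iter(m=8, a=9)
    iter(m=7, a=72)
      iter(m=6, a=504)
        iter(m=5, a=3024)
          iter(m=4, a=15120)
            iter(m=3, a=60480)
              iter(m=2, a=181440)
                iter(m=1, a=362880)
                -> return 362880
              -> return 362880
            -> return 362880
          -> return 362880
        -> return 362880
      -> return 362880
    -> return 362880
  -> return 362880
-> return 362880

Final answer: 362880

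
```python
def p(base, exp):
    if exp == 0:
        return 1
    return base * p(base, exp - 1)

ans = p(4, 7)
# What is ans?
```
Call trace:
p(base=4, exp=7)
  p(base=4, exp=6)
    p(base=4, exp=5)
      p(base=4, exp=4)
        p(base=4, exp=3)
          p(base=4, exp=2)
            p(base=4, exp=1)
              p(base=4, exp=0)
              -> return 1
            -> return 4
          -> return 16
        -> return 64
      -> return 256
    -> return 1024
  -> return 4096
-> return 16384

Final answer: 16384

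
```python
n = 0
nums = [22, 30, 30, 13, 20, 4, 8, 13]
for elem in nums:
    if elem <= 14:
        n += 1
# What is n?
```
Trace:
  n=0
  n=0, elem=22
  n=0, elem=30
  n=0, elem=30
  n=1, elem=13
  n=1, elem=20
  n=2, elem=4
  n=3, elem=8
  n=4, elem=13

Final answer: 4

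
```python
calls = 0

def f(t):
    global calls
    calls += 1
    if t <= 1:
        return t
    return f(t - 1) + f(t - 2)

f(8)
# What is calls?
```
Call trace (a repeated sub-call is expanded the first time; later identical calls just restate its return value):
f(t=8)
  f(t=7)
    f(t=6)
      f(t=5)
        f(t=4)
          f(t=3)
            f(t=2)
              f(t=1)
              -> return 1
              f(t=0)
              -> return 0
            -> return 1
            f(t=1)
            -> return 1
          -> return 2
          f(t=2) -> return 1  (same call as traced above)
        -> return 3
        f(t=3) -> return 2  (same call as traced above)
      -> return 5
      f(t=4) -> return 3  (same call as traced above)
    -> return 8
    f(t=5) -> return 5  (same call as traced above)
  -> return 13
  f(t=6) -> return 8  (same call as traced above)
-> return 21

calls is incremented once per call, so count the calls in each subtree. Let C(t) = number of calls made by f(t).
C(0) = C(1) = 1 (base case, no recursion); C(t) = 1 + C(t - 1) + C(t - 2) otherwise.
C(2) = 1 + C(1) + C(0) = 1 + 1 + 1 = 3
C(3) = 1 + C(2) + C(1) = 1 + 3 + 1 = 5
C(4) = 1 + C(3) + C(2) = 1 + 5 + 3 = 9
C(5) = 1 + C(4) + C(3) = 1 + 9 + 5 = 15
C(6) = 1 + C(5) + C(4) = 1 + 15 + 9 = 25
C(7) = 1 + C(6) + C(5) = 1 + 25 + 15 = 41
C(8) = 1 + C(7) + C(6) = 1 + 41 + 25 = 67
calls = C(8) = 67

Final answer: 67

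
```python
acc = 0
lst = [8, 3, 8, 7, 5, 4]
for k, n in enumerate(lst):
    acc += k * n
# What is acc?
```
Trace:
  acc=0
  acc=0, k=0, n=8
  acc=3, k=1, n=3
  acc=19, k=2, n=8
  acc=40, k=3, n=7
  acc=60, k=4, n=5
  acc=80, k=5, n=4

Final answer: 80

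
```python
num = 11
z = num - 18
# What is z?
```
Trace:
  num=11
  num=11, z=-7

Final answer: -7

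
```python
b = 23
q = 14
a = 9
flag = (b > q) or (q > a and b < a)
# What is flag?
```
Trace:
  b=23
  b=23, q=14
  b=23, q=14, a=9
  b=23, q=14, a=9, flag=True

Final answer: True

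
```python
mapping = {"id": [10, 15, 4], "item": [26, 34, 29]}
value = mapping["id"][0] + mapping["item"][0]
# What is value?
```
Trace:
  mapping={'id': [10, 15, 4], 'item': [26, 34, 29]}
  mapping={'id': [10, 15, 4], 'item': [26, 34, 29]}, value=36

Final answer: 36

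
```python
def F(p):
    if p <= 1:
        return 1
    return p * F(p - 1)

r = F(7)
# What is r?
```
Call trace:
F(p=7)
  F(p=6)
    F(p=5)
      F(p=4)
        F(p=3)
          F(p=2)
            F(p=1)
            -> return 1
          -> return 2
        -> return 6
      -> return 24
    -> return 120
  -> return 720
-> return 5040

Final answer: 5040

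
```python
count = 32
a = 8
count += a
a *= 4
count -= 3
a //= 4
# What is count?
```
Trace:
  count=32
  count=32, a=8
  count=40, a=8
  count=40, a=32
  count=37, a=32
  count=37, a=8

Final answer: 37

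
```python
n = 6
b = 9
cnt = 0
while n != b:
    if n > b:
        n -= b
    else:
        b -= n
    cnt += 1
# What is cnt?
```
Trace:
  n=6
  n=6, b=9
  n=6, b=9, cnt=0
  n=6, b=3, cnt=1
  n=3, b=3, cnt=2

Final answer: 2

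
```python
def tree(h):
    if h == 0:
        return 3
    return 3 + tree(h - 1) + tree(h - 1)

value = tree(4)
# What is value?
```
Call trace (a repeated sub-call is expanded the first time; later identical calls just restate its return value):
tree(h=4)
  tree(h=3)
    tree(h=2)
      tree(h=1)
        tree(h=0)
        -> return 3
        tree(h=0)
        -> return 3
      -> return 9
      tree(h=1) -> return 9  (same call as traced above)
    -> return 21
    tree(h=2) -> return 21  (same call as traced above)
  -> return 45
  tree(h=3) -> return 45  (same call as traced above)
-> return 93

Final answer: 93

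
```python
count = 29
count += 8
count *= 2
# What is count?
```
Trace:
  count=29
  count=37
  count=74

Final answer: 74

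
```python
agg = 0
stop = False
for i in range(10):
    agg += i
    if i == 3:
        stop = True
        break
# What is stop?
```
Trace:
  agg=0
  agg=0, stop=False
  agg=0, stop=False, i=0
  agg=1, stop=False, i=1
  agg=3, stop=False, i=2
  agg=6, stop=True, i=3

Final answer: True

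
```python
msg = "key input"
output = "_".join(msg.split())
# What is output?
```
Trace:
  msg='key input'
  msg='key input', output='key_input'

Final answer: 'key_input'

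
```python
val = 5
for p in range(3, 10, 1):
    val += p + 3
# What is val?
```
Trace:
  val=5
  val=11, p=3
  val=18, p=4
  val=26, p=5
  val=35, p=6
  val=45, p=7
  val=56, p=8
  val=68, p=9

Final answer: 68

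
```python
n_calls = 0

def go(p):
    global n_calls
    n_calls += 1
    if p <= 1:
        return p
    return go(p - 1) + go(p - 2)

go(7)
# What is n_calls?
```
Call trace (a repeated sub-call is expanded the first time; later identical calls just restate its return value):
go(p=7)
  go(p=6)
    go(p=5)
      go(p=4)
        go(p=3)
          go(p=2)
            go(p=1)
            -> return 1
            go(p=0)
            -> return 0
          -> return 1
          go(p=1)
          -> return 1
        -> return 2
        go(p=2) -> return 1  (same call as traced above)
      -> return 3
      go(p=3) -> return 2  (same call as traced above)
    -> return 5
    go(p=4) -> return 3  (same call as traced above)
  -> return 8
  go(p=5) -> return 5  (same call as traced above)
-> return 13

n_calls is incremented once per call, so count the calls in each subtree. Let C(p) = number of calls made by go(p).
C(0) = C(1) = 1 (base case, no recursion); C(p) = 1 + C(p - 1) + C(p - 2) otherwise.
C(2) = 1 + C(1) + C(0) = 1 + 1 + 1 = 3
C(3) = 1 + C(2) + C(1) = 1 + 3 + 1 = 5
C(4) = 1 + C(3) + C(2) = 1 + 5 + 3 = 9
C(5) = 1 + C(4) + C(3) = 1 + 9 + 5 = 15
C(6) = 1 + C(5) + C(4) = 1 + 15 + 9 = 25
C(7) = 1 + C(6) + C(5) = 1 + 25 + 15 = 41
n_calls = C(7) = 41

Final answer: 41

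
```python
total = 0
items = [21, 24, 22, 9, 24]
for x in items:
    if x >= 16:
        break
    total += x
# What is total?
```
Trace:
  total=0
  total=0, x=21

Final answer: 0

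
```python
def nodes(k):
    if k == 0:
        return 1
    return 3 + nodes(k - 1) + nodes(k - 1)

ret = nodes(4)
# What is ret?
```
Call trace (a repeated sub-call is expanded the first time; later identical calls just restate its return value):
nodes(k=4)
  nodes(k=3)
    nodes(k=2)
      nodes(k=1)
        nodes(k=0)
        -> return 1
        nodes(k=0)
        -> return 1
      -> return 5
      nodes(k=1) -> return 5  (same call as traced above)
    -> return 13
    nodes(k=2) -> return 13  (same call as traced above)
  -> return 29
  nodes(k=3) -> return 29  (same call as traced above)
-> return 61

Final answer: 61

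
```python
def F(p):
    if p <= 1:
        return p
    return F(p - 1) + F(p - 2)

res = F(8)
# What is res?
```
Call trace (a repeated sub-call is expanded the first time; later identical calls just restate its return value):
F(p=8)
  F(p=7)
    F(p=6)
      F(p=5)
        F(p=4)
          F(p=3)
            F(p=2)
              F(p=1)
              -> return 1
              F(p=0)
              -> return 0
            -> return 1
            F(p=1)
            -> return 1
          -> return 2
          F(p=2) -> return 1  (same call as traced above)
        -> return 3
        F(p=3) -> return 2  (same call as traced above)
      -> return 5
      F(p=4) -> return 3  (same call as traced above)
    -> return 8
    F(p=5) -> return 5  (same call as traced above)
  -> return 13
  F(p=6) -> return 8  (same call as traced above)
-> return 21

Final answer: 21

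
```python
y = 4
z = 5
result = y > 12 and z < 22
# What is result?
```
Trace:
  y=4
  y=4, z=5
  y=4, z=5, result=False

Final answer: False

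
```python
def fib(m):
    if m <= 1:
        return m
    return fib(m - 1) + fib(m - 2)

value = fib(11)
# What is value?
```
Call trace (a repeated sub-call is expanded the first time; later identical calls just restate its return value):
fib(m=11)
  fib(m=10)
    fib(m=9)
      fib(m=8)
        fib(m=7)
          fib(m=6)
            fib(m=5)
              fib(m=4)
                fib(m=3)
                  fib(m=2)
                    fib(m=1)
                    -> return 1
                    fib(m=0)
                    -> return 0
                  -> return 1
                  fib(m=1)
                  -> return 1
                -> return 2
                fib(m=2) -> return 1  (same call as traced above)
              -> return 3
              fib(m=3) -> return 2  (same call as traced above)
            -> return 5
            fib(m=4) -> return 3  (same call as traced above)
          -> return 8
          fib(m=5) -> return 5  (same call as traced above)
        -> return 13
        fib(m=6) -> return 8  (same call as traced above)
      -> return 21
      fib(m=7) -> return 13  (same call as traced above)
    -> return 34
    fib(m=8) -> return 21  (same call as traced above)
  -> return 55
  fib(m=9) -> return 34  (same call as traced above)
-> return 89

Final answer: 89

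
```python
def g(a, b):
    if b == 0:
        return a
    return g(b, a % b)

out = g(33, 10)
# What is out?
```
Call trace:
g(a=33, b=10)
  g(a=10, b=3)
    g(a=3, b=1)
      g(a=1, b=0)
      -> return 1
    -> return 1
  -> return 1
-> return 1

Final answer: 1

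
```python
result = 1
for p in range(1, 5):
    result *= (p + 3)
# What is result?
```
Trace:
  result=1
  result=4, p=1
  result=20, p=2
  result=120, p=3
  result=840, p=4

Final answer: 840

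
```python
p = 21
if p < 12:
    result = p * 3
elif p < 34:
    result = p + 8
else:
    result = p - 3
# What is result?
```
Trace:
  p=21
  p=21, result=29

Final answer: 29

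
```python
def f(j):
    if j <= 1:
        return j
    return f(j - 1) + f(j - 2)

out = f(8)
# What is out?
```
Call trace (a repeated sub-call is expanded the first time; later identical calls just restate its return value):
f(j=8)
  f(j=7)
    f(j=6)
      f(j=5)
        f(j=4)
          f(j=3)
            f(j=2)
              f(j=1)
              -> return 1
              f(j=0)
              -> return 0
            -> return 1
            f(j=1)
            -> return 1
          -> return 2
          f(j=2) -> return 1  (same call as traced above)
        -> return 3
        f(j=3) -> return 2  (same call as traced above)
      -> return 5
      f(j=4) -> return 3  (same call as traced above)
    -> return 8
    f(j=5) -> return 5  (same call as traced above)
  -> return 13
  f(j=6) -> return 8  (same call as traced above)
-> return 21

Final answer: 21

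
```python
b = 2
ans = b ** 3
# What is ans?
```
Trace:
  b=2
  b=2, ans=8

Final answer: 8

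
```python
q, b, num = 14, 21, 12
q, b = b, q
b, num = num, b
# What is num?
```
Trace:
  q=14, b=21, num=12
  q=21, b=14, num=12
  q=21, b=12, num=14

Final answer: 14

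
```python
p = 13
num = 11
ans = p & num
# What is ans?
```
Trace:
  p=13
  p=13, num=11
  p=13, num=11, ans=9

Final answer: 9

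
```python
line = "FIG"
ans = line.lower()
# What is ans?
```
Trace:
  line='FIG'
  line='FIG', ans='fig'

Final answer: 'fig'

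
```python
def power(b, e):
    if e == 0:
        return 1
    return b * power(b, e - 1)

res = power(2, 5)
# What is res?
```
Call trace:
power(b=2, e=5)
  power(b=2, e=4)
    power(b=2, e=3)
      power(b=2, e=2)
        power(b=2, e=1)
          power(b=2, e=0)
          -> return 1
        -> return 2
      -> return 4
    -> return 8
  -> return 16
-> return 32

Final answer: 32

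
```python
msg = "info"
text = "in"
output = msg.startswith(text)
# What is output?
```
Trace:
  msg='info'
  msg='info', text='in'
  msg='info', text='in', output=True

Final answer: True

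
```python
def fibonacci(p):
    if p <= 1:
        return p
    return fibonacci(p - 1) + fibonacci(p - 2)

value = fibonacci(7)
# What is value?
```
Call trace (a repeated sub-call is expanded the first time; later identical calls just restate its return value):
fibonacci(p=7)
  fibonacci(p=6)
    fibonacci(p=5)
      fibonacci(p=4)
        fibonacci(p=3)
          fibonacci(p=2)
            fibonacci(p=1)
            -> return 1
            fibonacci(p=0)
            -> return 0
          -> return 1
          fibonacci(p=1)
          -> return 1
        -> return 2
        fibonacci(p=2) -> return 1  (same call as traced above)
      -> return 3
      fibonacci(p=3) -> return 2  (same call as traced above)
    -> return 5
    fibonacci(p=4) -> return 3  (same call as traced above)
  -> return 8
  fibonacci(p=5) -> return 5  (same call as traced above)
-> return 13

Final answer: 13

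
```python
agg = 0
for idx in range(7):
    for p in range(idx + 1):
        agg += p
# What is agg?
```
Trace:
  agg=0
  agg=0, idx=0, p=0
  agg=0, idx=1, p=0
  agg=1, idx=1, p=1
  agg=1, idx=2, p=0
  agg=2, idx=2, p=1
  agg=4, idx=2, p=2
  agg=4, idx=3, p=0
  agg=5, idx=3, p=1
  agg=7, idx=3, p=2
  agg=10, idx=3, p=3
  agg=10, idx=4, p=0
  agg=11, idx=4, p=1
  agg=13, idx=4, p=2
  agg=16, idx=4, p=3
  agg=20, idx=4, p=4
  agg=20, idx=5, p=0
  agg=21, idx=5, p=1
  agg=23, idx=5, p=2
  agg=26, idx=5, p=3
  agg=30, idx=5, p=4
  agg=35, idx=5, p=5
  agg=35, idx=6, p=0
  agg=36, idx=6, p=1
  agg=38, idx=6, p=2
  agg=41, idx=6, p=3
  agg=45, idx=6, p=4
  agg=50, idx=6, p=5
  agg=56, idx=6, p=6

Final answer: 56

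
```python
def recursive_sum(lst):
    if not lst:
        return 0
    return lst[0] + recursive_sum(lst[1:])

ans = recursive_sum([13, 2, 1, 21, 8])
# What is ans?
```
Call trace:
recursive_sum(lst=[13, 2, 1, 21, 8])
  recursive_sum(lst=[2, 1, 21, 8])
    recursive_sum(lst=[1, 21, 8])
      recursive_sum(lst=[21, 8])
        recursive_sum(lst=[8])
          recursive_sum(lst=[])
          -> return 0
        -> return 8
      -> return 29
    -> return 30
  -> return 32
-> return 45

Final answer: 45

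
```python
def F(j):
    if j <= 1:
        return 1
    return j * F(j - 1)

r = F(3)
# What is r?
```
Call trace:
F(j=3)
  F(j=2)
    F(j=1)
    -> return 1
  -> return 2
-> return 6

Final answer: 6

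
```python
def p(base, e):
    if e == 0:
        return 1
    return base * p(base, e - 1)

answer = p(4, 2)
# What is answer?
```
Call trace:
p(base=4, e=2)
  p(base=4, e=1)
    p(base=4, e=0)
    -> return 1
  -> return 4
-> return 16

Final answer: 16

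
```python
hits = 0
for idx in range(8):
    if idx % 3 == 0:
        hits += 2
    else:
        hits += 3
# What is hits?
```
Trace:
  hits=0
  hits=2, idx=0
  hits=5, idx=1
  hits=8, idx=2
  hits=10, idx=3
  hits=13, idx=4
  hits=16, idx=5
  hits=18, idx=6
  hits=21, idx=7

Final answer: 21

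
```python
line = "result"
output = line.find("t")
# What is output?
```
Trace:
  line='result'
  line='result', output=5

Final answer: 5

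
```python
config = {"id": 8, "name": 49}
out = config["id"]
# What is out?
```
Trace:
  config={'id': 8, 'name': 49}
  config={'id': 8, 'name': 49}, out=8

Final answer: 8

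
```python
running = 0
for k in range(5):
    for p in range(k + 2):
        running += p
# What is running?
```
Trace:
  running=0
  running=0, k=0, p=0
  running=1, k=0, p=1
  running=1, k=1, p=0
  running=2, k=1, p=1
  running=4, k=1, p=2
  running=4, k=2, p=0
  running=5, k=2, p=1
  running=7, k=2, p=2
  running=10, k=2, p=3
  running=10, k=3, p=0
  running=11, k=3, p=1
  running=13, k=3, p=2
  running=16, k=3, p=3
  running=20, k=3, p=4
  running=20, k=4, p=0
  running=21, k=4, p=1
  running=23, k=4, p=2
  running=26, k=4, p=3
  running=30, k=4, p=4
  running=35, k=4, p=5

Final answer: 35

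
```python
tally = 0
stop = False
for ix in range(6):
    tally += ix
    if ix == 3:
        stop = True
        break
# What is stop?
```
Trace:
  tally=0
  tally=0, stop=False
  tally=0, stop=False, ix=0
  tally=1, stop=False, ix=1
  tally=3, stop=False, ix=2
  tally=6, stop=True, ix=3

Final answer: True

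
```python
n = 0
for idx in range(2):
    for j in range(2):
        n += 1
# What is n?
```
Trace:
  n=0
  n=1, idx=0, j=0
  n=2, idx=0, j=1
  n=3, idx=1, j=0
  n=4, idx=1, j=1

Final answer: 4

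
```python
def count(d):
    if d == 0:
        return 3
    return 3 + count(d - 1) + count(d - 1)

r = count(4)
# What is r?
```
Call trace (a repeated sub-call is expanded the first time; later identical calls just restate its return value):
count(d=4)
  count(d=3)
    count(d=2)
      count(d=1)
        count(d=0)
        -> return 3
        count(d=0)
        -> return 3
      -> return 9
      count(d=1) -> return 9  (same call as traced above)
    -> return 21
    count(d=2) -> return 21  (same call as traced above)
  -> return 45
  count(d=3) -> return 45  (same call as traced above)
-> return 93

Final answer: 93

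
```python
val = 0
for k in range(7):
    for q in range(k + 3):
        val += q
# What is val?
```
Trace:
  val=0
  val=0, k=0, q=0
  val=1, k=0, q=1
  val=3, k=0, q=2
  val=3, k=1, q=0
  val=4, k=1, q=1
  val=6, k=1, q=2
  val=9, k=1, q=3
  val=9, k=2, q=0
  val=10, k=2, q=1
  val=12, k=2, q=2
  val=15, k=2, q=3
  val=19, k=2, q=4
  val=19, k=3, q=0
  val=20, k=3, q=1
  val=22, k=3, q=2
  val=25, k=3, q=3
  val=29, k=3, q=4
  val=34, k=3, q=5
  val=34, k=4, q=0
  val=35, k=4, q=1
  val=37, k=4, q=2
  val=40, k=4, q=3
  val=44, k=4, q=4
  val=49, k=4, q=5
  val=55, k=4, q=6
  val=55, k=5, q=0
  val=56, k=5, q=1
  val=58, k=5, q=2
  val=61, k=5, q=3
  val=65, k=5, q=4
  val=70, k=5, q=5
  val=76, k=5, q=6
  val=83, k=5, q=7
  val=83, k=6, q=0
  val=84, k=6, q=1
  val=86, k=6, q=2
  val=89, k=6, q=3
  val=93, k=6, q=4
  val=98, k=6, q=5
  val=104, k=6, q=6
  val=111, k=6, q=7
  val=119, k=6, q=8

Final answer: 119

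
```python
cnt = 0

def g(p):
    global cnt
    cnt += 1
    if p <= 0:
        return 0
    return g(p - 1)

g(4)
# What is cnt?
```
Call trace:
g(p=4)
  g(p=3)
    g(p=2)
      g(p=1)
        g(p=0)
        -> return 0
      -> return 0
    -> return 0
  -> return 0
-> return 0

cnt is incremented once per call. g is entered once for each p = 4, 3, 2, 1, 0 (the p <= 0 call returns without recursing), i.e. 4 + 1 calls.
cnt = 5

Final answer: 5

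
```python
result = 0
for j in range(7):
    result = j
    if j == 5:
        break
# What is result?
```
Trace:
  result=0
  result=0, j=0
  result=1, j=1
  result=2, j=2
  result=3, j=3
  result=4, j=4
  result=5, j=5

Final answer: 5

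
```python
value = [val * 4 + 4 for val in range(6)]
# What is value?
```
Trace:
  val=0
  val=1
  val=2
  val=3
  val=4
  val=5
  value=[4, 8, 12, 16, 20, 24]

Final answer: [4, 8, 12, 16, 20, 24]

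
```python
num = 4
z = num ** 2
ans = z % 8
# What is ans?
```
Trace:
  num=4
  num=4, z=16
  num=4, z=16, ans=0

Final answer: 0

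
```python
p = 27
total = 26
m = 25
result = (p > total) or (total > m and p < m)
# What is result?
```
Trace:
  p=27
  p=27, total=26
  p=27, total=26, m=25
  p=27, total=26, m=25, result=True

Final answer: True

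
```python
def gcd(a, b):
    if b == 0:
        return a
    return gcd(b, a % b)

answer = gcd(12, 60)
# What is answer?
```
Call trace:
gcd(a=12, b=60)
  gcd(a=60, b=12)
    gcd(a=12, b=0)
    -> return 12
  -> return 12
-> return 12

Final answer: 12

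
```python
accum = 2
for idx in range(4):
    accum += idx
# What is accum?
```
Trace:
  accum=2
  accum=2, idx=0
  accum=3, idx=1
  accum=5, idx=2
  accum=8, idx=3

Final answer: 8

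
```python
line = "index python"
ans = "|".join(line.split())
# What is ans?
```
Trace:
  line='index python'
  line='index python', ans='index|python'

Final answer: 'index|python'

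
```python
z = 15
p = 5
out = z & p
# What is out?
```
Trace:
  z=15
  z=15, p=5
  z=15, p=5, out=5

Final answer: 5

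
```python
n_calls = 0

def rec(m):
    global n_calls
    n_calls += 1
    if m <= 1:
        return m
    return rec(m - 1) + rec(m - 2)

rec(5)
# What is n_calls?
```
Call trace (a repeated sub-call is expanded the first time; later identical calls just restate its return value):
rec(m=5)
  rec(m=4)
    rec(m=3)
      rec(m=2)
        rec(m=1)
        -> return 1
        rec(m=0)
        -> return 0
      -> return 1
      rec(m=1)
      -> return 1
    -> return 2
    rec(m=2) -> return 1  (same call as traced above)
  -> return 3
  rec(m=3) -> return 2  (same call as traced above)
-> return 5

n_calls is incremented once per call, so count the calls in each subtree. Let C(m) = number of calls made by rec(m).
C(0) = C(1) = 1 (base case, no recursion); C(m) = 1 + C(m - 1) + C(m - 2) otherwise.
C(2) = 1 + C(1) + C(0) = 1 + 1 + 1 = 3
C(3) = 1 + C(2) + C(1) = 1 + 3 + 1 = 5
C(4) = 1 + C(3) + C(2) = 1 + 5 + 3 = 9
C(5) = 1 + C(4) + C(3) = 1 + 9 + 5 = 15
n_calls = C(5) = 15

Final answer: 15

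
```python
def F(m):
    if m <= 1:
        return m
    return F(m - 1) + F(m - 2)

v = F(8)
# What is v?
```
Call trace (a repeated sub-call is expanded the first time; later identical calls just restate its return value):
F(m=8)
  F(m=7)
    F(m=6)
      F(m=5)
        F(m=4)
          F(m=3)
            F(m=2)
              F(m=1)
              -> return 1
              F(m=0)
              -> return 0
            -> return 1
            F(m=1)
            -> return 1
          -> return 2
          F(m=2) -> return 1  (same call as traced above)
        -> return 3
        F(m=3) -> return 2  (same call as traced above)
      -> return 5
      F(m=4) -> return 3  (same call as traced above)
    -> return 8
    F(m=5) -> return 5  (same call as traced above)
  -> return 13
  F(m=6) -> return 8  (same call as traced above)
-> return 21

Final answer: 21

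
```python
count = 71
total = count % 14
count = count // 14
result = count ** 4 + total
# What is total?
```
Trace:
  count=71
  count=71, total=1
  count=5, total=1
  count=5, total=1, result=626

Final answer: 1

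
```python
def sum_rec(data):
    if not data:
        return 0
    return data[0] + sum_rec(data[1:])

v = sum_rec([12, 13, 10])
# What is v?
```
Call trace:
sum_rec(data=[12, 13, 10])
  sum_rec(data=[13, 10])
    sum_rec(data=[10])
      sum_rec(data=[])
      -> return 0
    -> return 10
  -> return 23
-> return 35

Final answer: 35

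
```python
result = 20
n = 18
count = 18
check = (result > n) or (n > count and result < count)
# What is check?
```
Trace:
  result=20
  result=20, n=18
  result=20, n=18, count=18
  result=20, n=18, count=18, check=True

Final answer: True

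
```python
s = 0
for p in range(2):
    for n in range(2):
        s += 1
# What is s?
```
Trace:
  s=0
  s=1, p=0, n=0
  s=2, p=0, n=1
  s=3, p=1, n=0
  s=4, p=1, n=1

Final answer: 4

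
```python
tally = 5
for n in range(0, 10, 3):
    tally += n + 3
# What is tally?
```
Trace:
  tally=5
  tally=8, n=0
  tally=14, n=3
  tally=23, n=6
  tally=35, n=9

Final answer: 35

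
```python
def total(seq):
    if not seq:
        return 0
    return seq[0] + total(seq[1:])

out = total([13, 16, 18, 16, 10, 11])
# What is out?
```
Call trace:
total(seq=[13, 16, 18, 16, 10, 11])
  total(seq=[16, 18, 16, 10, 11])
    total(seq=[18, 16, 10, 11])
      total(seq=[16, 10, 11])
        total(seq=[10, 11])
          total(seq=[11])
            total(seq=[])
            -> return 0
          -> return 11
        -> return 21
      -> return 37
    -> return 55
  -> return 71
-> return 84

Final answer: 84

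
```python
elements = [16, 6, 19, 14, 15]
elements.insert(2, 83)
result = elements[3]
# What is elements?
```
Trace:
  elements=[16, 6, 19, 14, 15]
  elements=[16, 6, 83, 19, 14, 15]
  elements=[16, 6, 83, 19, 14, 15], result=19

Final answer: [16, 6, 83, 19, 14, 15]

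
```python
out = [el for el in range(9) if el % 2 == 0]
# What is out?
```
Trace:
  el=0
  el=1
  el=2
  el=3
  el=4
  el=5
  el=6
  el=7
  el=8
  out=[0, 2, 4, 6, 8]

Final answer: [0, 2, 4, 6, 8]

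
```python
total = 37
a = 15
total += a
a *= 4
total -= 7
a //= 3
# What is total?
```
Trace:
  total=37
  total=37, a=15
  total=52, a=15
  total=52, a=60
  total=45, a=60
  total=45, a=20

Final answer: 45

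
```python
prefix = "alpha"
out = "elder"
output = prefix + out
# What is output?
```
Trace:
  prefix='alpha'
  prefix='alpha', out='elder'
  prefix='alpha', out='elder', output='alphaelder'

Final answer: 'alphaelder'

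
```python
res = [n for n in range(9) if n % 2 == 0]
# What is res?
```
Trace:
  n=0
  n=1
  n=2
  n=3
  n=4
  n=5
  n=6
  n=7
  n=8
  res=[0, 2, 4, 6, 8]

Final answer: [0, 2, 4, 6, 8]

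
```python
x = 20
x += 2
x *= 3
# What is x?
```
Trace:
  x=20
  x=22
  x=66

Final answer: 66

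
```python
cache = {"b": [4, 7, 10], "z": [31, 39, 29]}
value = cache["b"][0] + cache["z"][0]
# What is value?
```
Trace:
  cache={'b': [4, 7, 10], 'z': [31, 39, 29]}
  cache={'b': [4, 7, 10], 'z': [31, 39, 29]}, value=35

Final answer: 35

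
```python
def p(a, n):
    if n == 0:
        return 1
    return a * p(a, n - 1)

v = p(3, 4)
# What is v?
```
Call trace:
p(a=3, n=4)
  p(a=3, n=3)
    p(a=3, n=2)
      p(a=3, n=1)
        p(a=3, n=0)
        -> return 1
      -> return 3
    -> return 9
  -> return 27
-> return 81

Final answer: 81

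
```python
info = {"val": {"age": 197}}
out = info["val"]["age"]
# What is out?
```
Trace:
  info={'val': {'age': 197}}
  info={'val': {'age': 197}}, out=197

Final answer: 197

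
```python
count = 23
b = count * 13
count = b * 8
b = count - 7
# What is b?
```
Trace:
  count=23
  count=23, b=299
  count=2392, b=299
  count=2392, b=2385

Final answer: 2385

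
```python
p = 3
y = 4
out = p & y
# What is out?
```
Trace:
  p=3
  p=3, y=4
  p=3, y=4, out=0

Final answer: 0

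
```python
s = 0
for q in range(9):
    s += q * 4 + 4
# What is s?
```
Trace:
  s=0
  s=4, q=0
  s=12, q=1
  s=24, q=2
  s=40, q=3
  s=60, q=4
  s=84, q=5
  s=112, q=6
  s=144, q=7
  s=180, q=8

Final answer: 180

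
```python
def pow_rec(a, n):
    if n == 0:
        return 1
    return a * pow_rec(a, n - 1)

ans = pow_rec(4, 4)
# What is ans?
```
Call trace:
pow_rec(a=4, n=4)
  pow_rec(a=4, n=3)
    pow_rec(a=4, n=2)
      pow_rec(a=4, n=1)
        pow_rec(a=4, n=0)
        -> return 1
      -> return 4
    -> return 16
  -> return 64
-> return 256

Final answer: 256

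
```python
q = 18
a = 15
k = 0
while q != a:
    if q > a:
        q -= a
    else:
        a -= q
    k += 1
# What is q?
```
Trace:
  q=18
  q=18, a=15
  q=18, a=15, k=0
  q=3, a=15, k=1
  q=3, a=12, k=2
  q=3, a=9, k=3
  q=3, a=6, k=4
  q=3, a=3, k=5

Final answer: 3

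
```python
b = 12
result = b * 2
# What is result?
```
Trace:
  b=12
  b=12, result=24

Final answer: 24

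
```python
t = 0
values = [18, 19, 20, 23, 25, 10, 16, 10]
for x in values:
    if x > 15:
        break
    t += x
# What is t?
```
Trace:
  t=0
  t=0, x=18

Final answer: 0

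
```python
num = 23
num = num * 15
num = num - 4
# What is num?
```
Trace:
  num=23
  num=345
  num=341

Final answer: 341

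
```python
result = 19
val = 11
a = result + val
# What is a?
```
Trace:
  result=19
  result=19, val=11
  result=19, val=11, a=30

Final answer: 30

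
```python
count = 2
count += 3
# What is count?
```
Trace:
  count=2
  count=5

Final answer: 5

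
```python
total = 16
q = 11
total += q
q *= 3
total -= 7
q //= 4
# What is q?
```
Trace:
  total=16
  total=16, q=11
  total=27, q=11
  total=27, q=33
  total=20, q=33
  total=20, q=8

Final answer: 8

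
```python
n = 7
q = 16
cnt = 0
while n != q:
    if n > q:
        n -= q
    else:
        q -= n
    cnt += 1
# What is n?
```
Trace:
  n=7
  n=7, q=16
  n=7, q=16, cnt=0
  n=7, q=9, cnt=1
  n=7, q=2, cnt=2
  n=5, q=2, cnt=3
  n=3, q=2, cnt=4
  n=1, q=2, cnt=5
  n=1, q=1, cnt=6

Final answer: 1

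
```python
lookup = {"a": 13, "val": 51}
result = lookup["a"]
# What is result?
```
Trace:
  lookup={'a': 13, 'val': 51}
  lookup={'a': 13, 'val': 51}, result=13

Final answer: 13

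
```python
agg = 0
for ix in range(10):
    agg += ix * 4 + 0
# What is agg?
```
Trace:
  agg=0
  agg=0, ix=0
  agg=4, ix=1
  agg=12, ix=2
  agg=24, ix=3
  agg=40, ix=4
  agg=60, ix=5
  agg=84, ix=6
  agg=112, ix=7
  agg=144, ix=8
  agg=180, ix=9

Final answer: 180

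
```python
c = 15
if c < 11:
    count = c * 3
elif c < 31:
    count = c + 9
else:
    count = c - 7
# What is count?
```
Trace:
  c=15
  c=15, count=24

Final answer: 24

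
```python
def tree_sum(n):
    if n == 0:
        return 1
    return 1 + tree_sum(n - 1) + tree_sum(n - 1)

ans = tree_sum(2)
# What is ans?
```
Call trace (a repeated sub-call is expanded the first time; later identical calls just restate its return value):
tree_sum(n=2)
  tree_sum(n=1)
    tree_sum(n=0)
    -> return 1
    tree_sum(n=0)
    -> return 1
  -> return 3
  tree_sum(n=1) -> return 3  (same call as traced above)
-> return 7

Final answer: 7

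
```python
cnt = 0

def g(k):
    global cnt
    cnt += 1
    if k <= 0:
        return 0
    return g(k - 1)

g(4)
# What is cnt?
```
Call trace:
g(k=4)
  g(k=3)
    g(k=2)
      g(k=1)
        g(k=0)
        -> return 0
      -> return 0
    -> return 0
  -> return 0
-> return 0

cnt is incremented once per call. g is entered once for each k = 4, 3, 2, 1, 0 (the k <= 0 call returns without recursing), i.e. 4 + 1 calls.
cnt = 5

Final answer: 5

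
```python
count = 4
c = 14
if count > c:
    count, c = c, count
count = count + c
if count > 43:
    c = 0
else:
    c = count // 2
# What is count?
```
Trace:
  count=4
  count=4, c=14
  count=4, c=14
  count=18, c=14
  count=18, c=9

Final answer: 18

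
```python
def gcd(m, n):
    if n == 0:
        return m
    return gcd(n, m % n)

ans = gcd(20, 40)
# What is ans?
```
Call trace:
gcd(m=20, n=40)
  gcd(m=40, n=20)
    gcd(m=20, n=0)
    -> return 20
  -> return 20
-> return 20

Final answer: 20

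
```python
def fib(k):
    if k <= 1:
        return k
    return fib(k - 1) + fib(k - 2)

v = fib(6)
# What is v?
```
Call trace (a repeated sub-call is expanded the first time; later identical calls just restate its return value):
fib(k=6)
  fib(k=5)
    fib(k=4)
      fib(k=3)
        fib(k=2)
          fib(k=1)
          -> return 1
          fib(k=0)
          -> return 0
        -> return 1
        fib(k=1)
        -> return 1
      -> return 2
      fib(k=2) -> return 1  (same call as traced above)
    -> return 3
    fib(k=3) -> return 2  (same call as traced above)
  -> return 5
  fib(k=4) -> return 3  (same call as traced above)
-> return 8

Final answer: 8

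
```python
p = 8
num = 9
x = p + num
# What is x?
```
Trace:
  p=8
  p=8, num=9
  p=8, num=9, x=17

Final answer: 17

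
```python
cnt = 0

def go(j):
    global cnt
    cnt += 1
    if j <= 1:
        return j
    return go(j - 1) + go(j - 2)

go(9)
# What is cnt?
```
Call trace (a repeated sub-call is expanded the first time; later identical calls just restate its return value):
go(j=9)
  go(j=8)
    go(j=7)
      go(j=6)
        go(j=5)
          go(j=4)
            go(j=3)
              go(j=2)
                go(j=1)
                -> return 1
                go(j=0)
                -> return 0
              -> return 1
              go(j=1)
              -> return 1
            -> return 2
            go(j=2) -> return 1  (same call as traced above)
          -> return 3
          go(j=3) -> return 2  (same call as traced above)
        -> return 5
        go(j=4) -> return 3  (same call as traced above)
      -> return 8
      go(j=5) -> return 5  (same call as traced above)
    -> return 13
    go(j=6) -> return 8  (same call as traced above)
  -> return 21
  go(j=7) -> return 13  (same call as traced above)
-> return 34

cnt is incremented once per call, so count the calls in each subtree. Let C(j) = number of calls made by go(j).
C(0) = C(1) = 1 (base case, no recursion); C(j) = 1 + C(j - 1) + C(j - 2) otherwise.
C(2) = 1 + C(1) + C(0) = 1 + 1 + 1 = 3
C(3) = 1 + C(2) + C(1) = 1 + 3 + 1 = 5
C(4) = 1 + C(3) + C(2) = 1 + 5 + 3 = 9
C(5) = 1 + C(4) + C(3) = 1 + 9 + 5 = 15
C(6) = 1 + C(5) + C(4) = 1 + 15 + 9 = 25
C(7) = 1 + C(6) + C(5) = 1 + 25 + 15 = 41
C(8) = 1 + C(7) + C(6) = 1 + 41 + 25 = 67
C(9) = 1 + C(8) + C(7) = 1 + 67 + 41 = 109
cnt = C(9) = 109

Final answer: 109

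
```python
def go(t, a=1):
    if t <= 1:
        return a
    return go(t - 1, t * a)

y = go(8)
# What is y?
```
Call trace:
go(t=8, a=1)
  go(t=7, a=8)
    go(t=6, a=56)
      go(t=5, a=336)
        go(t=4, a=1680)
          go(t=3, a=6720)
            go(t=2, a=20160)
              go(t=1, a=40320)
              -> return 40320
            -> return 40320
          -> return 40320
        -> return 40320
      -> return 40320
    -> return 40320
  -> return 40320
-> return 40320

Final answer: 40320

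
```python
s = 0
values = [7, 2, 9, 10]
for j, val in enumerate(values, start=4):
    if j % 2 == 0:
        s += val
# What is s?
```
Trace:
  s=0
  s=7, j=4, val=7
  s=7, j=5, val=2
  s=16, j=6, val=9
  s=16, j=7, val=10

Final answer: 16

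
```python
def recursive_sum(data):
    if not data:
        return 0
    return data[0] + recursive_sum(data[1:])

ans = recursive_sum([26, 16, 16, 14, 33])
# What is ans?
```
Call trace:
recursive_sum(data=[26, 16, 16, 14, 33])
  recursive_sum(data=[16, 16, 14, 33])
    recursive_sum(data=[16, 14, 33])
      recursive_sum(data=[14, 33])
        recursive_sum(data=[33])
          recursive_sum(data=[])
          -> return 0
        -> return 33
      -> return 47
    -> return 63
  -> return 79
-> return 105

Final answer: 105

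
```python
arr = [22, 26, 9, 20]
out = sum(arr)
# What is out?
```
Trace:
  arr=[22, 26, 9, 20]
  arr=[22, 26, 9, 20], out=77

Final answer: 77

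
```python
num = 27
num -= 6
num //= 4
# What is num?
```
Trace:
  num=27
  num=21
  num=5

Final answer: 5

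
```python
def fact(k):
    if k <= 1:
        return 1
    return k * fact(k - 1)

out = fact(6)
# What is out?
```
Call trace:
fact(k=6)
  fact(k=5)
    fact(k=4)
      fact(k=3)
        fact(k=2)
          fact(k=1)
          -> return 1
        -> return 2
      -> return 6
    -> return 24
  -> return 120
-> return 720

Final answer: 720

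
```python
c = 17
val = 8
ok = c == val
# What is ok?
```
Trace:
  c=17
  c=17, val=8
  c=17, val=8, ok=False

Final answer: False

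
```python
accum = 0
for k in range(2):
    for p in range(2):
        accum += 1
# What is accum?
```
Trace:
  accum=0
  accum=1, k=0, p=0
  accum=2, k=0, p=1
  accum=3, k=1, p=0
  accum=4, k=1, p=1

Final answer: 4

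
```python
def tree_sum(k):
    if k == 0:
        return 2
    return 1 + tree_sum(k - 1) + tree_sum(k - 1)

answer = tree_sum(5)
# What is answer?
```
Call trace (a repeated sub-call is expanded the first time; later identical calls just restate its return value):
tree_sum(k=5)
  tree_sum(k=4)
    tree_sum(k=3)
      tree_sum(k=2)
        tree_sum(k=1)
          tree_sum(k=0)
          -> return 2
          tree_sum(k=0)
          -> return 2
        -> return 5
        tree_sum(k=1) -> return 5  (same call as traced above)
      -> return 11
      tree_sum(k=2) -> return 11  (same call as traced above)
    -> return 23
    tree_sum(k=3) -> return 23  (same call as traced above)
  -> return 47
  tree_sum(k=4) -> return 47  (same call as traced above)
-> return 95

Final answer: 95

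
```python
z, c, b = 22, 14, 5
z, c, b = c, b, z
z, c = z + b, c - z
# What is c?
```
Trace:
  z=22, c=14, b=5
  z=14, c=5, b=22
  z=36, c=-9, b=22

Final answer: -9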